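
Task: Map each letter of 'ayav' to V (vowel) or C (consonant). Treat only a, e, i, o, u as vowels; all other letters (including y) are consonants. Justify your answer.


Letter mapping: a = V, y = C, a = V, v = C.

VCVC


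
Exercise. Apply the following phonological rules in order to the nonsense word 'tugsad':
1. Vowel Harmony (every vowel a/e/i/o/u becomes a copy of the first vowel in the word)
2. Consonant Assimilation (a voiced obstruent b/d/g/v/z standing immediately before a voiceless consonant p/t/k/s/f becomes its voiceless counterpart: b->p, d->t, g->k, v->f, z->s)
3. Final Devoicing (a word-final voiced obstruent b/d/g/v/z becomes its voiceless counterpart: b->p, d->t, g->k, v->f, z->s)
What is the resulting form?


Starting form: 'tugsad'
Rule 1: Vowel Harmony: all vowels become 'u' (matching first vowel). 'tugsad' -> 'tugsud'
Rule 2: Consonant Assimilation: voiced obstruent before voiceless consonant becomes voiceless ('gs' -> 'ks'). 'tugsud' -> 'tuksud'
Rule 3: Final Devoicing: word-final voiced obstruent 'd' becomes voiceless 't'. 'tuksud' -> 'tuksut'
Final form: 'tuksut'

tuksut


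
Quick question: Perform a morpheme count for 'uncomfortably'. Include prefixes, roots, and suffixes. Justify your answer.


Decomposition: un- (prefix) + comfort (root) + -able (suffix) + -ly (suffix) = 4 morpheme(s)

4 morphemes


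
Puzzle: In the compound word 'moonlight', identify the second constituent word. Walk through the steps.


Split 'moonlight' into 'moon' + 'light'. The second part is 'light'.

light


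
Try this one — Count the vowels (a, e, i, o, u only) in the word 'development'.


Vowels in 'development': e, e, o, e = 4 vowels.

4


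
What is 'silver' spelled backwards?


Reverse 'silver' character by character: 'revlis'.

revlis


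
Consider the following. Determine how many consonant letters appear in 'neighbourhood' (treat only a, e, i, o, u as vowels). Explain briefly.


Consonants in 'neighbourhood': n, g, h, b, r, h, d = 7 consonants.

7


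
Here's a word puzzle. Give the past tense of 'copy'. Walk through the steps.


Apply rule: Change -y to -ied. 'copy' becomes 'copied'.

copied


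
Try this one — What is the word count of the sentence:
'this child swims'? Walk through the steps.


Split into words: this | child | swims = 3 words.

3


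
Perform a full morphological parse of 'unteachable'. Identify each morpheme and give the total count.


Step 1: Identify prefix: 'un' (meaning: not/reverse)
Step 2: Identify root: 'teach'
Step 3: Identify suffix(es): 'able'
Decomposition: un- (prefix: not/reverse) + teach (root) + -able (suffix: capable of)
Total morphemes: 3

3 morphemes (un- (prefix: not/reverse) + teach (root) + -able (suffix: capable of))


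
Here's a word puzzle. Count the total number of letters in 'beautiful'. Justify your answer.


Spell out 'beautiful' and number each letter: b(1), e(2), a(3), u(4), t(5), i(6), f(7), u(8), l(9). Total: 9 letters.

9


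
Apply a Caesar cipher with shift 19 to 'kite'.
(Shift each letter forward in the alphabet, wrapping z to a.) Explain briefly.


Shift each letter by 19: k -> d, i -> b, t -> m, e -> x. Result: 'dbmx'.

dbmx


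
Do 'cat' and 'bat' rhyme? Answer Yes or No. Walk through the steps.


Rime (stressed vowel + following sounds) of 'cat': -at = /æt/
Rime of 'bat': -at = /æt/
/æt/ and /æt/ are the same ending sound, so the words rhyme.

Yes


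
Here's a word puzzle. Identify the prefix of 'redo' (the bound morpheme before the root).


The word 'redo' = 're' (prefix) + 'do' (root). The prefix is 're'.

re


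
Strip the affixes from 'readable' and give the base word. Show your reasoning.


Remove suffix '-able' from 'readable' to get root 'read'.

read


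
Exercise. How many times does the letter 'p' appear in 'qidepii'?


Letter 'p' in 'qidepii': found at position(s) 5 = 1 occurrence(s).

1


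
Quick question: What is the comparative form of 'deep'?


Apply comparative formation (add -er): 'deep' -> 'deeper'.

deeper


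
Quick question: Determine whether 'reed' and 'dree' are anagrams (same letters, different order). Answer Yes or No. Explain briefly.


Sorted letters of 'reed': 'deer'
Sorted letters of 'dree': 'deer'
They match.

Yes


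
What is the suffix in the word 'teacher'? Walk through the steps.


The word 'teacher' = 'teach' (root) + '-er' (suffix). The suffix is '-er'.

er


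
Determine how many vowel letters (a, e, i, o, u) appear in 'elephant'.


Vowels in 'elephant': e, e, a = 3 vowels.

3


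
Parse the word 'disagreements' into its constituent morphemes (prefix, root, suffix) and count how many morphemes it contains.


Step 1: Identify prefix: 'dis' (meaning: not/apart)
Step 2: Identify root: 'agree'
Step 3: Identify suffix(es): 'ment, s'
Decomposition: dis- (prefix: not/apart) + agree (root) + -ment (suffix: action/result) + -s (plural)
Total morphemes: 4

4 morphemes (dis- (prefix: not/apart) + agree (root) + -ment (suffix: action/result) + -s (plural))


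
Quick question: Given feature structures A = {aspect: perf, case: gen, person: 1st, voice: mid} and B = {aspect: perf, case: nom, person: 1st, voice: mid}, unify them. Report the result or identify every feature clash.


Compare features:
aspect: A=perf vs B=perf -> unified: perf
case: A=gen vs B=nom -> CLASH
person: A=1st vs B=1st -> unified: 1st
voice: A=mid vs B=mid -> unified: mid
Clash detected on feature 'case' (gen vs nom); unification fails.

CLASH on 'case' (gen vs nom)


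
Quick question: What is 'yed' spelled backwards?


Reverse 'yed' character by character: 'dey'.

dey


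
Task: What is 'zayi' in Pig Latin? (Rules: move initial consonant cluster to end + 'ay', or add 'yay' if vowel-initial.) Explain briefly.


'zayi': move consonant cluster 'z' to end and add 'ay': 'ayizay'.

ayizay


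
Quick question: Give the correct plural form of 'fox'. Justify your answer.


Apply rule: Add -es (sibilant/fricative ending). 'fox' becomes 'foxes'.

foxes


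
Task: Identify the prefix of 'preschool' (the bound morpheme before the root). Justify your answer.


The word 'preschool' = 'pre' (prefix) + 'school' (root). The prefix is 'pre'.

pre


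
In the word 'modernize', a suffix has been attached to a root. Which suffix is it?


The word 'modernize' = 'modern' (root) + '-ize' (suffix). The suffix is '-ize'.

ize


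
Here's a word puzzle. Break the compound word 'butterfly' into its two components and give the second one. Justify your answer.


Split 'butterfly' into 'butter' + 'fly'. The second part is 'fly'.

fly


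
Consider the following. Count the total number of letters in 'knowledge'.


Spell out 'knowledge' and number each letter: k(1), n(2), o(3), w(4), l(5), e(6), d(7), g(8), e(9). Total: 9 letters.

9


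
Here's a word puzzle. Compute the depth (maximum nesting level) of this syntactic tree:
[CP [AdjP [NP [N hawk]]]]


Count bracket nesting levels:
'[' at pos 0: depth = 1
'[' at pos 4: depth = 2
'[' at pos 10: depth = 3
'[' at pos 14: depth = 4
Maximum depth reached: 4

4


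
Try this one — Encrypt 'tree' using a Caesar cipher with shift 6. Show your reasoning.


Shift each letter by 6: t -> z, r -> x, e -> k, e -> k. Result: 'zxkk'.

zxkk


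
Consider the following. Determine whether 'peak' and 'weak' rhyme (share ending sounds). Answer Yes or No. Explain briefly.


Rime (stressed vowel + following sounds) of 'peak': -eak = /iːk/
Rime of 'weak': -eak = /iːk/
/iːk/ and /iːk/ are the same ending sound, so the words rhyme.

Yes


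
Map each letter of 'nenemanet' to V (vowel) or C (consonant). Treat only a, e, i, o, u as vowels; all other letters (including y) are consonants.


Letter mapping: n = C, e = V, n = C, e = V, m = C, a = V, n = C, e = V, t = C.

CVCVCVCVC


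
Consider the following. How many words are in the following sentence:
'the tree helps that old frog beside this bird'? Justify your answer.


Split into words: the | tree | helps | that | old | frog | beside | this | bird = 9 words.

9


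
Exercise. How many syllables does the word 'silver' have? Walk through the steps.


Break 'silver' into syllables: sil-ver -> sil | ver = 2 syllables

2 syllables


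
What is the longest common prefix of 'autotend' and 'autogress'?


Compare from the start: 4 characters match: 'auto'. Mismatch at position 5: 't' vs 'g'.

auto


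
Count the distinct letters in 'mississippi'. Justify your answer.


Unique letters in 'mississippi': {i, m, p, s} = 4 distinct letters.

4


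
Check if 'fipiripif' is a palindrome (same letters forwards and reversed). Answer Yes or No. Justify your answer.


Forward: 'fipiripif'
Reversed: 'fipiripif'
They are identical.

Yes


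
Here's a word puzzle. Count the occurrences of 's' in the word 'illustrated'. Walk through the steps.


Letter 's' in 'illustrated': found at position(s) 5 = 1 occurrence(s).

1


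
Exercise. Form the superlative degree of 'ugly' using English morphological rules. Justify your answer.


Apply superlative formation (consonant + y: change y to i, add -est): 'ugly' -> 'ugliest'.

ugliest


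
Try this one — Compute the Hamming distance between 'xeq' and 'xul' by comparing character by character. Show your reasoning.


Alignment:
Position 1: 'x' vs 'x' = match
Position 2: 'e' vs 'u' = DIFFER
Position 3: 'q' vs 'l' = DIFFER
Total differences: 2

2


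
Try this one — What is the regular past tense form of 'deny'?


Apply rule: Change -y to -ied. 'deny' becomes 'denied'.

denied


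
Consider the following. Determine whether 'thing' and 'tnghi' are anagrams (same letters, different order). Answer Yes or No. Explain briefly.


Sorted letters of 'thing': 'ghint'
Sorted letters of 'tnghi': 'ghint'
They match.

Yes


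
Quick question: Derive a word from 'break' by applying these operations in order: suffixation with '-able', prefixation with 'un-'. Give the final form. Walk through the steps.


Step 1: Add suffix '-able' to 'break' = 'breakable'
Step 2: Add prefix 'un-' to 'breakable' = 'unbreakable'

unbreakable


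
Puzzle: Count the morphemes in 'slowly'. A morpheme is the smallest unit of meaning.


Decomposition: slow (root) + -ly (suffix) = 2 morpheme(s)

2 morphemes


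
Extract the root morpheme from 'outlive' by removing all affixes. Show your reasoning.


Remove prefix 'out' from 'outlive' to get root 'live'.

live


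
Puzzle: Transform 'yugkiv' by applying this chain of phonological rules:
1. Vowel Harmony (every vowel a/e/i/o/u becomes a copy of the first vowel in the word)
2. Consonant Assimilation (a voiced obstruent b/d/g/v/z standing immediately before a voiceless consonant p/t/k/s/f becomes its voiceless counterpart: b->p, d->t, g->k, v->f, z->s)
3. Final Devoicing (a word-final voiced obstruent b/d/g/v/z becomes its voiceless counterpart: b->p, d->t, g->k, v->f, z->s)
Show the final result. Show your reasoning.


Starting form: 'yugkiv'
Rule 1: Vowel Harmony: all vowels become 'u' (matching first vowel). 'yugkiv' -> 'yugkuv'
Rule 2: Consonant Assimilation: voiced obstruent before voiceless consonant becomes voiceless ('gk' -> 'kk'). 'yugkuv' -> 'yukkuv'
Rule 3: Final Devoicing: word-final voiced obstruent 'v' becomes voiceless 'f'. 'yukkuv' -> 'yukkuf'
Final form: 'yukkuf'

yukkuf


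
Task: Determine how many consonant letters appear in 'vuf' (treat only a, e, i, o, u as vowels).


Consonants in 'vuf': v, f = 2 consonants.

2


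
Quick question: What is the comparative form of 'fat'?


Apply comparative formation (double final consonant, add -er): 'fat' -> 'fatter'.

fatter


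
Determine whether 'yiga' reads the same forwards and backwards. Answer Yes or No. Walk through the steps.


Forward: 'yiga'
Reversed: 'agiy'
They differ.

No


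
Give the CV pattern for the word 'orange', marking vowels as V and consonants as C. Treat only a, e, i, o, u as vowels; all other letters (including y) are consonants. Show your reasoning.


Letter mapping: o = V, r = C, a = V, n = C, g = C, e = V.

VCVCCV


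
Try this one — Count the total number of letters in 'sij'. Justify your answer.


Spell out 'sij' and number each letter: s(1), i(2), j(3). Total: 3 letters.

3


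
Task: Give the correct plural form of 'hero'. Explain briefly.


Apply rule: Add -es (consonant + o). 'hero' becomes 'heroes'.

heroes


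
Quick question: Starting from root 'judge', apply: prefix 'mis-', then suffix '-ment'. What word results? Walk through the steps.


Step 1: Add prefix 'mis-' to 'judge' = 'misjudge'
Step 2: Add suffix '-ment' to 'misjudge' = 'misjudgment'

misjudgment


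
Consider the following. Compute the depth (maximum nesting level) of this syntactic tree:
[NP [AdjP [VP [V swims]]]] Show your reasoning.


Count bracket nesting levels:
'[' at pos 0: depth = 1
'[' at pos 4: depth = 2
'[' at pos 10: depth = 3
'[' at pos 14: depth = 4
Maximum depth reached: 4

4


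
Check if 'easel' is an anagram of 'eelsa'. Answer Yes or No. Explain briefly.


Sorted letters of 'easel': 'aeels'
Sorted letters of 'eelsa': 'aeels'
They match.

Yes


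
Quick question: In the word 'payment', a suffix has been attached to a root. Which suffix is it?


The word 'payment' = 'pay' (root) + '-ment' (suffix). The suffix is '-ment'.

ment


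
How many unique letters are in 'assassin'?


Unique letters in 'assassin': {a, i, n, s} = 4 distinct letters.

4


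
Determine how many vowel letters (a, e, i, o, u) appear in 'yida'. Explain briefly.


Vowels in 'yida': i, a = 2 vowels.

2


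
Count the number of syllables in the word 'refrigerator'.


Break 'refrigerator' into syllables: re-frig-er-a-tor -> re | frig | er | a | tor = 5 syllables

5 syllables


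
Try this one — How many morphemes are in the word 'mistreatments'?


Decomposition: mis- (prefix) + treat (root) + -ment (suffix) + -s (plural) = 4 morpheme(s)

4 morphemes


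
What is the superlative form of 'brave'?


Apply superlative formation (ends in e: add -st): 'brave' -> 'bravest'.

bravest


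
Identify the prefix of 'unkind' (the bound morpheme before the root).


The word 'unkind' = 'un' (prefix) + 'kind' (root). The prefix is 'un'.

un


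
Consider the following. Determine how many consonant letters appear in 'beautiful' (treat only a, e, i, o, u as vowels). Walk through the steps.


Consonants in 'beautiful': b, t, f, l = 4 consonants.

4


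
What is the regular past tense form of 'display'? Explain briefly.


Apply rule: Add -ed. 'display' becomes 'displayed'.

displayed


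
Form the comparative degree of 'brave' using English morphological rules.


Apply comparative formation (ends in e: add -r): 'brave' -> 'braver'.

braver


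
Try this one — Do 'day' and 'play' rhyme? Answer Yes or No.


Rime (stressed vowel + following sounds) of 'day': -ay = /eɪ/
Rime of 'play': -ay = /eɪ/
/eɪ/ and /eɪ/ are the same ending sound, so the words rhyme.

Yes


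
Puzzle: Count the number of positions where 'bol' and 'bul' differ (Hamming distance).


Alignment:
Position 1: 'b' vs 'b' = match
Position 2: 'o' vs 'u' = DIFFER
Position 3: 'l' vs 'l' = match
Total differences: 1

1


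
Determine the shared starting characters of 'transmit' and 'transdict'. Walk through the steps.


Compare from the start: 5 characters match: 'trans'. Mismatch at position 6: 'm' vs 'd'.

trans


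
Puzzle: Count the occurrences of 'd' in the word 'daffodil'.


Letter 'd' in 'daffodil': found at position(s) 1, 6 = 2 occurrence(s).

2


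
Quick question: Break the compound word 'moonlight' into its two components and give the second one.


Split 'moonlight' into 'moon' + 'light'. The second part is 'light'.

light


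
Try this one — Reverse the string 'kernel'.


Reverse 'kernel' character by character: 'lenrek'.

lenrek


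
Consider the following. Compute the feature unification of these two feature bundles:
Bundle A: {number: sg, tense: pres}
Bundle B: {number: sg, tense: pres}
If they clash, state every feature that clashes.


Compare features:
number: A=sg vs B=sg -> unified: sg
tense: A=pres vs B=pres -> unified: pres
No clashes found.

Unified: {number: sg, tense: pres}


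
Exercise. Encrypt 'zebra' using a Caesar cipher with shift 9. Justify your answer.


Shift each letter by 9: z -> i, e -> n, b -> k, r -> a, a -> j. Result: 'inkaj'.

inkaj


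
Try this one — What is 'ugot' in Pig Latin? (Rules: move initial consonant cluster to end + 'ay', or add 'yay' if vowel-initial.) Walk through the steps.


'ugot' starts with a vowel, so add 'yay': 'ugotyay'.

ugotyay


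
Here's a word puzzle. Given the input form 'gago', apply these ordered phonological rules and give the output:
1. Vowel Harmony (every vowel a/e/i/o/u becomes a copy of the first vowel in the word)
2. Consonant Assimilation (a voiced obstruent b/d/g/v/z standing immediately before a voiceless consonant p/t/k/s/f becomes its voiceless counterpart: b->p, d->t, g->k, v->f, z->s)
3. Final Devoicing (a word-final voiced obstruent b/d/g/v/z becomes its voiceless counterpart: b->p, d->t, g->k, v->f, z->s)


Starting form: 'gago'
Rule 1: Vowel Harmony: all vowels become 'a' (matching first vowel). 'gago' -> 'gaga'
Rule 2: Consonant Assimilation: no voiced obstruent (b/d/g/v/z) stands immediately before a voiceless consonant (p/t/k/s/f). No change.
Rule 3: Final Devoicing: the word ends in the vowel 'a', not a consonant. No change.
Final form: 'gaga'

gaga


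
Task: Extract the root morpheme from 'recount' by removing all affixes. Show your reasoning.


Remove prefix 're' from 'recount' to get root 'count'.

count


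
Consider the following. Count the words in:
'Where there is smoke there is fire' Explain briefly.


Split into words: Where | there | is | smoke | there | is | fire = 7 words.

7


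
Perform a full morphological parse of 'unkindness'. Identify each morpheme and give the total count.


Step 1: Identify prefix: 'un' (meaning: not/reverse)
Step 2: Identify root: 'kind'
Step 3: Identify suffix(es): 'ness'
Decomposition: un- (prefix: not/reverse) + kind (root) + -ness (suffix: state of)
Total morphemes: 3

3 morphemes (un- (prefix: not/reverse) + kind (root) + -ness (suffix: state of))


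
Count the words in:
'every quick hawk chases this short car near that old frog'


Split into words: every | quick | hawk | chases | this | short | car | near | that | old | frog = 11 words.

11


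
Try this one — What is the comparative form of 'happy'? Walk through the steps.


Apply comparative formation (consonant + y: change y to i, add -er): 'happy' -> 'happier'.

happier


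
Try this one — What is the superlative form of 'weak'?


Apply superlative formation (add -est): 'weak' -> 'weakest'.

weakest


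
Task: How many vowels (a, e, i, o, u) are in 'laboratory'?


Vowels in 'laboratory': a, o, a, o = 4 vowels.

4


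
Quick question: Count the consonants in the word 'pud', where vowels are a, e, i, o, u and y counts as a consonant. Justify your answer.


Consonants in 'pud': p, d = 2 consonants.

2


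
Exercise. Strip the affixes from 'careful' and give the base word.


Remove suffix '-ful' from 'careful' to get root 'care'.

care


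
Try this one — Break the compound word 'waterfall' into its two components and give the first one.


Split 'waterfall' into 'water' + 'fall'. The first part is 'water'.

water


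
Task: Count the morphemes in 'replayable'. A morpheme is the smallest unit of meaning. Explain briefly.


Decomposition: re- (prefix) + play (root) + -able (suffix) = 3 morpheme(s)

3 morphemes


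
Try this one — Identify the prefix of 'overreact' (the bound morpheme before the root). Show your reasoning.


The word 'overreact' = 'over' (prefix) + 'react' (root). The prefix is 'over'.

over


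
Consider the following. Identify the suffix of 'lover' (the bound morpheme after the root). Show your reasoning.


The word 'lover' = 'love' (root) + '-er' (suffix). The suffix is '-er'.

er


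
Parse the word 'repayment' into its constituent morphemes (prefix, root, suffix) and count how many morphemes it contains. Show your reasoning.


Step 1: Identify prefix: 're' (meaning: again)
Step 2: Identify root: 'pay'
Step 3: Identify suffix(es): 'ment'
Decomposition: re- (prefix: again) + pay (root) + -ment (suffix: action/result)
Total morphemes: 3

3 morphemes (re- (prefix: again) + pay (root) + -ment (suffix: action/result))


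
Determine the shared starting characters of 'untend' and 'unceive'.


Compare from the start: 2 characters match: 'un'. Mismatch at position 3: 't' vs 'c'.

un


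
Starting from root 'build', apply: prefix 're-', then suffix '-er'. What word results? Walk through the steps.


Step 1: Add prefix 're-' to 'build' = 'rebuild'
Step 2: Add suffix '-er' to 'rebuild' = 'rebuilder'

rebuilder


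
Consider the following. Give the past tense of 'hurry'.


Apply rule: Change -y to -ied. 'hurry' becomes 'hurried'.

hurried


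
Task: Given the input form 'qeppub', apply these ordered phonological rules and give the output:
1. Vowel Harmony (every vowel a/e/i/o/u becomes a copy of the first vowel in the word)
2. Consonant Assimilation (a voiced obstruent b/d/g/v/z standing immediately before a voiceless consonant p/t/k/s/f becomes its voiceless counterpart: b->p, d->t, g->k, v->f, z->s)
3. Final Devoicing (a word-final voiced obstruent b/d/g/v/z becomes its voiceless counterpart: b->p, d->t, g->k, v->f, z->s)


Starting form: 'qeppub'
Rule 1: Vowel Harmony: all vowels become 'e' (matching first vowel). 'qeppub' -> 'qeppeb'
Rule 2: Consonant Assimilation: no voiced obstruent (b/d/g/v/z) stands immediately before a voiceless consonant (p/t/k/s/f). No change.
Rule 3: Final Devoicing: word-final voiced obstruent 'b' becomes voiceless 'p'. 'qeppeb' -> 'qeppep'
Final form: 'qeppep'

qeppep


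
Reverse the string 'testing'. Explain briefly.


Reverse 'testing' character by character: 'gnitset'.

gnitset


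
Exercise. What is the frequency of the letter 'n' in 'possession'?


Letter 'n' in 'possession': found at position(s) 10 = 1 occurrence(s).

1


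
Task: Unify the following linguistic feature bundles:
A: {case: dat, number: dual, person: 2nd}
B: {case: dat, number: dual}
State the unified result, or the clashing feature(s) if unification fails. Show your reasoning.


Compare features:
case: A=dat vs B=dat -> unified: dat
number: A=dual vs B=dual -> unified: dual
person: A=2nd vs B=_ -> unified: 2nd
No clashes found.

Unified: {case: dat, number: dual, person: 2nd}


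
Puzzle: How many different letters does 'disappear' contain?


Unique letters in 'disappear': {a, d, e, i, p, r, s} = 7 distinct letters.

7


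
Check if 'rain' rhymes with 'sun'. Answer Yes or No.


Rime (stressed vowel + following sounds) of 'rain': -ain = /eɪn/
Rime of 'sun': -un = /ʌn/
/eɪn/ and /ʌn/ are different ending sounds, so the words do not rhyme.

No


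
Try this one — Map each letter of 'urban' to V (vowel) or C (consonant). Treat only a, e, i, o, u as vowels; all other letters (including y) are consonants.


Letter mapping: u = V, r = C, b = C, a = V, n = C.

VCCVC


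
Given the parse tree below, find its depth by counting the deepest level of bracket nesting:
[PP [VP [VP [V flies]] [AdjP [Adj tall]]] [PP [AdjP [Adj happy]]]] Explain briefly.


Count bracket nesting levels:
'[' at pos 0: depth = 1
'[' at pos 4: depth = 2
'[' at pos 8: depth = 3
'[' at pos 12: depth = 4
'[' at pos 23: depth = 3
'[' at pos 29: depth = 4
'[' at pos 42: depth = 2
'[' at pos 46: depth = 3
'[' at pos 52: depth = 4
Maximum depth reached: 4

4


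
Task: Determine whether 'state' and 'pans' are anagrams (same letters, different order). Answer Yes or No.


Sorted letters of 'state': 'aestt'
Sorted letters of 'pans': 'anps'
They do not match.

No


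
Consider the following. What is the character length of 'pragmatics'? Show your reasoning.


Spell out 'pragmatics' and number each letter: p(1), r(2), a(3), g(4), m(5), a(6), t(7), i(8), c(9), s(10). Total: 10 letters.

10


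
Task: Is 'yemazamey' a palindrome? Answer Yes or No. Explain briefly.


Forward: 'yemazamey'
Reversed: 'yemazamey'
They are identical.

Yes


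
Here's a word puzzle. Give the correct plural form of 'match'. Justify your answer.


Apply rule: Add -es (sibilant/fricative ending). 'match' becomes 'matches'.

matches


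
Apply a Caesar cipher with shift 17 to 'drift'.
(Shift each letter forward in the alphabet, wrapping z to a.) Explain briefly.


Shift each letter by 17: d -> u, r -> i, i -> z, f -> w, t -> k. Result: 'uizwk'.

uizwk


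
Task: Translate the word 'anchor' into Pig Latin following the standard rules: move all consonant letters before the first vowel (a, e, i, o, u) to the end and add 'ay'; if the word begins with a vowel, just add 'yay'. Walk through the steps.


'anchor' starts with a vowel, so add 'yay': 'anchoryay'.

anchoryay


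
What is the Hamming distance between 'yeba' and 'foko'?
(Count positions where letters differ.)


Alignment:
Position 1: 'y' vs 'f' = DIFFER
Position 2: 'e' vs 'o' = DIFFER
Position 3: 'b' vs 'k' = DIFFER
Position 4: 'a' vs 'o' = DIFFER
Total differences: 4

4


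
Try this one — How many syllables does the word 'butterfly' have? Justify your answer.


Break 'butterfly' into syllables: but-ter-fly -> but | ter | fly = 3 syllables

3 syllables


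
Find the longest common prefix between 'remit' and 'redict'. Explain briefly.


Compare from the start: 2 characters match: 're'. Mismatch at position 3: 'm' vs 'd'.

re


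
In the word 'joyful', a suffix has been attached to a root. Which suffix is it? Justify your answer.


The word 'joyful' = 'joy' (root) + '-ful' (suffix). The suffix is '-ful'.

ful


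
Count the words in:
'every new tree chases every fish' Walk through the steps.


Split into words: every | new | tree | chases | every | fish = 6 words.

6


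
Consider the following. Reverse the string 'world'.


Reverse 'world' character by character: 'dlrow'.

dlrow


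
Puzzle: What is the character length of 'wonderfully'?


Spell out 'wonderfully' and number each letter: w(1), o(2), n(3), d(4), e(5), r(6), f(7), u(8), l(9), l(10), y(11). Total: 11 letters.

11


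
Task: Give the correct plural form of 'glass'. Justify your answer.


Apply rule: Add -es (sibilant/fricative ending). 'glass' becomes 'glasses'.

glasses


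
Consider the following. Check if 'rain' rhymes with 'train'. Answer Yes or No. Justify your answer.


Rime (stressed vowel + following sounds) of 'rain': -ain = /eɪn/
Rime of 'train': -ain = /eɪn/
/eɪn/ and /eɪn/ are the same ending sound, so the words rhyme.

Yes


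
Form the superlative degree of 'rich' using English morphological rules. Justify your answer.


Apply superlative formation (add -est): 'rich' -> 'richest'.

richest


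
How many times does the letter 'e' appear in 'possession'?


Letter 'e' in 'possession': found at position(s) 5 = 1 occurrence(s).

1


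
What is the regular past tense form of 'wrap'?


Apply rule: Double final consonant and add -ed. 'wrap' becomes 'wrapped'.

wrapped


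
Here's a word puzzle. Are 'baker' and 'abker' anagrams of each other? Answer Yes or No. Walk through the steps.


Sorted letters of 'baker': 'abekr'
Sorted letters of 'abker': 'abekr'
They match.

Yes


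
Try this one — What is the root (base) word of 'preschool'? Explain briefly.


Remove prefix 'pre' from 'preschool' to get root 'school'.

school


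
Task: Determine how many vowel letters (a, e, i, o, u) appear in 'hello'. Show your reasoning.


Vowels in 'hello': e, o = 2 vowels.

2


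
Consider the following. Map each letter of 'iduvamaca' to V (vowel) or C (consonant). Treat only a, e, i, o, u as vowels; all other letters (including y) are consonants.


Letter mapping: i = V, d = C, u = V, v = C, a = V, m = C, a = V, c = C, a = V.

VCVCVCVCV


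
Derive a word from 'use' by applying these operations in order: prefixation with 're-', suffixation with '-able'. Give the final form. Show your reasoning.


Step 1: Add prefix 're-' to 'use' = 'reuse'
Step 2: Add suffix '-able' to 'reuse' = 'reusable'

reusable


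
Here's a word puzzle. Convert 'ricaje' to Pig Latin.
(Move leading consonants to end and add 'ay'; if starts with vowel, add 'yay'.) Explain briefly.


'ricaje': move consonant cluster 'r' to end and add 'ay': 'icajeray'.

icajeray


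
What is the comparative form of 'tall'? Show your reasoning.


Apply comparative formation (add -er): 'tall' -> 'taller'.

taller


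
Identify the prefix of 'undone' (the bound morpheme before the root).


The word 'undone' = 'un' (prefix) + 'done' (root). The prefix is 'un'.

un


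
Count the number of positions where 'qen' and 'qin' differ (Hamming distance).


Alignment:
Position 1: 'q' vs 'q' = match
Position 2: 'e' vs 'i' = DIFFER
Position 3: 'n' vs 'n' = match
Total differences: 1

1


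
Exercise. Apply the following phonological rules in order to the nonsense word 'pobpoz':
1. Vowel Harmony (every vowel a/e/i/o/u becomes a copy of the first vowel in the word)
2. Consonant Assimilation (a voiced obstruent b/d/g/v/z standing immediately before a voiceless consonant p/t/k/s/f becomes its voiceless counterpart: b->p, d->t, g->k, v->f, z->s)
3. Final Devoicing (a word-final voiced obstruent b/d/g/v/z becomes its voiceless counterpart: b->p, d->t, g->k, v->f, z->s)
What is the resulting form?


Starting form: 'pobpoz'
Rule 1: Vowel Harmony: all vowels already match. No change.
Rule 2: Consonant Assimilation: voiced obstruent before voiceless consonant becomes voiceless ('bp' -> 'pp'). 'pobpoz' -> 'poppoz'
Rule 3: Final Devoicing: word-final voiced obstruent 'z' becomes voiceless 's'. 'poppoz' -> 'poppos'
Final form: 'poppos'

poppos


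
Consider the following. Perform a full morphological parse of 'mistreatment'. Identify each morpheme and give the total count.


Step 1: Identify prefix: 'mis' (meaning: wrongly)
Step 2: Identify root: 'treat'
Step 3: Identify suffix(es): 'ment'
Decomposition: mis- (prefix: wrongly) + treat (root) + -ment (suffix: action/result)
Total morphemes: 3

3 morphemes (mis- (prefix: wrongly) + treat (root) + -ment (suffix: action/result))


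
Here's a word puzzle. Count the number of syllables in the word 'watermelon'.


Break 'watermelon' into syllables: wa-ter-mel-on -> wa | ter | mel | on = 4 syllables

4 syllables


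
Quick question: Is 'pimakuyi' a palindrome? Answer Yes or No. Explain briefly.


Forward: 'pimakuyi'
Reversed: 'iyukamip'
They differ.

No


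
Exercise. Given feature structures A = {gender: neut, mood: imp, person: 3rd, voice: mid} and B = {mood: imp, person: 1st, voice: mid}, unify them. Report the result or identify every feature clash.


Compare features:
gender: A=neut vs B=_ -> unified: neut
mood: A=imp vs B=imp -> unified: imp
person: A=3rd vs B=1st -> CLASH
voice: A=mid vs B=mid -> unified: mid
Clash detected on feature 'person' (3rd vs 1st); unification fails.

CLASH on 'person' (3rd vs 1st)


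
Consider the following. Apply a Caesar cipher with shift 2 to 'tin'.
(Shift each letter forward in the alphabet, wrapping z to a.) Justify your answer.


Shift each letter by 2: t -> v, i -> k, n -> p. Result: 'vkp'.

vkp


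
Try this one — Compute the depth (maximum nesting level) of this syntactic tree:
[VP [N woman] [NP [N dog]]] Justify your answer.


Count bracket nesting levels:
'[' at pos 0: depth = 1
'[' at pos 4: depth = 2
'[' at pos 14: depth = 2
'[' at pos 18: depth = 3
Maximum depth reached: 3

3


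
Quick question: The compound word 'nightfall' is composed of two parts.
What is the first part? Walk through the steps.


Split 'nightfall' into 'night' + 'fall'. The first part is 'night'.

night


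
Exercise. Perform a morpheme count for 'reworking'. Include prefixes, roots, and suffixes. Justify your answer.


Decomposition: re- (prefix) + work (root) + -ing (suffix) = 3 morpheme(s)

3 morphemes


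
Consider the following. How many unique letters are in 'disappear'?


Unique letters in 'disappear': {a, d, e, i, p, r, s} = 7 distinct letters.

7


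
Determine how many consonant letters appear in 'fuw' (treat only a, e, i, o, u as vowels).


Consonants in 'fuw': f, w = 2 consonants.

2


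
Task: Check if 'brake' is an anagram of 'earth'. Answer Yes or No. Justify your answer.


Sorted letters of 'brake': 'abekr'
Sorted letters of 'earth': 'aehrt'
They do not match.

No


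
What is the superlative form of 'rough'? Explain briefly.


Apply superlative formation (add -est): 'rough' -> 'roughest'.

roughest


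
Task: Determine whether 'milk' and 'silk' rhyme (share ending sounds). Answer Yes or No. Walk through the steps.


Rime (stressed vowel + following sounds) of 'milk': -ilk = /ɪlk/
Rime of 'silk': -ilk = /ɪlk/
/ɪlk/ and /ɪlk/ are the same ending sound, so the words rhyme.

Yes


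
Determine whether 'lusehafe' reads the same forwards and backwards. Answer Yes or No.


Forward: 'lusehafe'
Reversed: 'efahesul'
They differ.

No


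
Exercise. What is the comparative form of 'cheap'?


Apply comparative formation (add -er): 'cheap' -> 'cheaper'.

cheaper


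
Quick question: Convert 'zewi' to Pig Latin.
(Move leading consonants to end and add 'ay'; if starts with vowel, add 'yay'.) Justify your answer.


'zewi': move consonant cluster 'z' to end and add 'ay': 'ewizay'.

ewizay


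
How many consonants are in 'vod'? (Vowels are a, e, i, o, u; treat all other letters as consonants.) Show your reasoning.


Consonants in 'vod': v, d = 2 consonants.

2


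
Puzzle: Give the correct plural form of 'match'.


Apply rule: Add -es (sibilant/fricative ending). 'match' becomes 'matches'.

matches


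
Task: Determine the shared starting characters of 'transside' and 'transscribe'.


Compare from the start: 6 characters match: 'transs'. Mismatch at position 7: 'i' vs 'c'.

transs


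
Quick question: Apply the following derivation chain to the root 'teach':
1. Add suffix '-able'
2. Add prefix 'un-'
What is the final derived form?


Step 1: Add suffix '-able' to 'teach' = 'teachable'
Step 2: Add prefix 'un-' to 'teachable' = 'unteachable'

unteachable


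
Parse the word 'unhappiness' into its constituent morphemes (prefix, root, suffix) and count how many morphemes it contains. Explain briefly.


Step 1: Identify prefix: 'un' (meaning: not/reverse)
Step 2: Identify root: 'happy'
Step 3: Identify suffix(es): 'ness'
Decomposition: un- (prefix: not/reverse) + happy (root) + -ness (suffix: state of)
Total morphemes: 3

3 morphemes (un- (prefix: not/reverse) + happy (root) + -ness (suffix: state of))


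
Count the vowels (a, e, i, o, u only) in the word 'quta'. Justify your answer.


Vowels in 'quta': u, a = 2 vowels.

2


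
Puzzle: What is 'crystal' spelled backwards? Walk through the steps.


Reverse 'crystal' character by character: 'latsyrc'.

latsyrc


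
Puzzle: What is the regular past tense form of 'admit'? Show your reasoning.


Apply rule: Double final consonant and add -ed. 'admit' becomes 'admitted'.

admitted


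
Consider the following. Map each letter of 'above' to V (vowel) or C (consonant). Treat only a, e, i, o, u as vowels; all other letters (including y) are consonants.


Letter mapping: a = V, b = C, o = V, v = C, e = V.

VCVCV


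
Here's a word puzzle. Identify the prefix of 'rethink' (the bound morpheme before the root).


The word 'rethink' = 're' (prefix) + 'think' (root). The prefix is 're'.

re


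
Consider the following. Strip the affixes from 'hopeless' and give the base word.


Remove suffix '-less' from 'hopeless' to get root 'hope'.

hope


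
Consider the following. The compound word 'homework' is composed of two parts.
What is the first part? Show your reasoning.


Split 'homework' into 'home' + 'work'. The first part is 'home'.

home


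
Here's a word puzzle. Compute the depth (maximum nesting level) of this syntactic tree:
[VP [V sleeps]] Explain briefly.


Count bracket nesting levels:
'[' at pos 0: depth = 1
'[' at pos 4: depth = 2
Maximum depth reached: 2

2


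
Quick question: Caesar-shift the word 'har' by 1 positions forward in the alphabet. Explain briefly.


Shift each letter by 1: h -> i, a -> b, r -> s. Result: 'ibs'.

ibs


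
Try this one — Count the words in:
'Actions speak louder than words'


Split into words: Actions | speak | louder | than | words = 5 words.

5


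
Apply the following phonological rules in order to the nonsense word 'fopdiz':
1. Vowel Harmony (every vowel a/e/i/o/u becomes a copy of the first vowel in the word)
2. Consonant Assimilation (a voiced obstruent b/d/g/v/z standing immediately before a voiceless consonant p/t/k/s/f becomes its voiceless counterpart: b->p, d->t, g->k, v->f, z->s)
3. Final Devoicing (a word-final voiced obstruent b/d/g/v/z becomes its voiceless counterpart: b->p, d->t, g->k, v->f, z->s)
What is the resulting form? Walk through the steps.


Starting form: 'fopdiz'
Rule 1: Vowel Harmony: all vowels become 'o' (matching first vowel). 'fopdiz' -> 'fopdoz'
Rule 2: Consonant Assimilation: no voiced obstruent (b/d/g/v/z) stands immediately before a voiceless consonant (p/t/k/s/f). No change.
Rule 3: Final Devoicing: word-final voiced obstruent 'z' becomes voiceless 's'. 'fopdoz' -> 'fopdos'
Final form: 'fopdos'

fopdos


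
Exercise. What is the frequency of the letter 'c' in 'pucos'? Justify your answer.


Letter 'c' in 'pucos': found at position(s) 3 = 1 occurrence(s).

1


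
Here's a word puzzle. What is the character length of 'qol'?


Spell out 'qol' and number each letter: q(1), o(2), l(3). Total: 3 letters.

3


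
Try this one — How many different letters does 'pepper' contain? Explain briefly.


Unique letters in 'pepper': {e, p, r} = 3 distinct letters.

3


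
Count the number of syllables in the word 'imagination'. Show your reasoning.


Break 'imagination' into syllables: i-mag-i-na-tion -> i | mag | i | na | tion = 5 syllables

5 syllables


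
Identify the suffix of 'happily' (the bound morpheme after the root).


The word 'happily' = 'happy' (root) + '-ly' (suffix). The suffix is '-ly'.

ly


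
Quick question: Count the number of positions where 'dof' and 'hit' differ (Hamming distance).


Alignment:
Position 1: 'd' vs 'h' = DIFFER
Position 2: 'o' vs 'i' = DIFFER
Position 3: 'f' vs 't' = DIFFER
Total differences: 3

3


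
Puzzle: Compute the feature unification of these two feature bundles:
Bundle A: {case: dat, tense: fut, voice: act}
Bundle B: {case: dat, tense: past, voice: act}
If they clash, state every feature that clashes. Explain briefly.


Compare features:
case: A=dat vs B=dat -> unified: dat
tense: A=fut vs B=past -> CLASH
voice: A=act vs B=act -> unified: act
Clash detected on feature 'tense' (fut vs past); unification fails.

CLASH on 'tense' (fut vs past)


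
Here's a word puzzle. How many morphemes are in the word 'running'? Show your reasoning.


Decomposition: run (root) + -ing (suffix) = 2 morpheme(s)

2 morphemes


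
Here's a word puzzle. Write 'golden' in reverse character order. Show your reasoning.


Reverse 'golden' character by character: 'nedlog'.

nedlog


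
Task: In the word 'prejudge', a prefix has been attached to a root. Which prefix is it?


The word 'prejudge' = 'pre' (prefix) + 'judge' (root). The prefix is 'pre'.

pre
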